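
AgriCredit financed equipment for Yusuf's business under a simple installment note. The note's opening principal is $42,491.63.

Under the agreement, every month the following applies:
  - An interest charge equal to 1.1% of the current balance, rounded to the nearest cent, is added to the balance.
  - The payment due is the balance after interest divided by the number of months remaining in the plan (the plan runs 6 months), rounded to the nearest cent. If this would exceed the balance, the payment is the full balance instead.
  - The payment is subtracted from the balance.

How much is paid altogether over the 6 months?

$44,157.88

Month 1: $42,491.63 +$467.41 interest = $42,959.04; pay $7,159.84 → $35,799.20
Month 2: $35,799.20 +$393.79 interest = $36,192.99; pay $7,238.60 → $28,954.39
Month 3: $28,954.39 +$318.50 interest = $29,272.89; pay $7,318.22 → $21,954.67
Month 4: $21,954.67 +$241.50 interest = $22,196.17; pay $7,398.72 → $14,797.45
Month 5: $14,797.45 +$162.77 interest = $14,960.22; pay $7,480.11 → $7,480.11
Month 6: $7,480.11 +$82.28 interest = $7,562.39; pay $7,562.39 → $0.00
Total paid: $44,157.88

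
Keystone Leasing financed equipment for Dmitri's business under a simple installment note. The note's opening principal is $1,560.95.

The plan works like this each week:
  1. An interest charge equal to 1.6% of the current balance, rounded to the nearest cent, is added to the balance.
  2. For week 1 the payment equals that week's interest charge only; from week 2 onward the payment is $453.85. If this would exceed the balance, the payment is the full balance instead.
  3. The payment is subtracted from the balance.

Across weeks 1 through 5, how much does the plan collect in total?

Week 1: opening $1,560.95; interest $24.98 → $1,585.93; payment $24.98; balance $1,560.95
Week 2: opening $1,560.95; interest $24.98 → $1,585.93; payment $453.85; balance $1,132.08
Week 3: opening $1,132.08; interest $18.11 → $1,150.19; payment $453.85; balance $696.34
Week 4: opening $696.34; interest $11.14 → $707.48; payment $453.85; balance $253.63
Week 5: opening $253.63; interest $4.06 → $257.69; payment $257.69; balance $0.00
Total paid: $1,644.22

$1,644.22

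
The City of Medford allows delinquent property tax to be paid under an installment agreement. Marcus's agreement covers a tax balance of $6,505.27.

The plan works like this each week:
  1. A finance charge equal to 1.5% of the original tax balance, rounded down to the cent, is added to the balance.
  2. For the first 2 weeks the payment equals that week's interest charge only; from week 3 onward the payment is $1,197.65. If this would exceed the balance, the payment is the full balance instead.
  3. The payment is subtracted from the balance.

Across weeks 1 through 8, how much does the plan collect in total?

$7,285.83

Week 1: opening $6,505.27; interest $97.57 → $6,602.84; payment $97.57; balance $6,505.27
Week 2: opening $6,505.27; interest $97.57 → $6,602.84; payment $97.57; balance $6,505.27
Week 3: opening $6,505.27; interest $97.57 → $6,602.84; payment $1,197.65; balance $5,405.19
Week 4: opening $5,405.19; interest $97.57 → $5,502.76; payment $1,197.65; balance $4,305.11
Week 5: opening $4,305.11; interest $97.57 → $4,402.68; payment $1,197.65; balance $3,205.03
Week 6: opening $3,205.03; interest $97.57 → $3,302.60; payment $1,197.65; balance $2,104.95
Week 7: opening $2,104.95; interest $97.57 → $2,202.52; payment $1,197.65; balance $1,004.87
Week 8: opening $1,004.87; interest $97.57 → $1,102.44; payment $1,102.44; balance $0.00
Total paid: $7,285.83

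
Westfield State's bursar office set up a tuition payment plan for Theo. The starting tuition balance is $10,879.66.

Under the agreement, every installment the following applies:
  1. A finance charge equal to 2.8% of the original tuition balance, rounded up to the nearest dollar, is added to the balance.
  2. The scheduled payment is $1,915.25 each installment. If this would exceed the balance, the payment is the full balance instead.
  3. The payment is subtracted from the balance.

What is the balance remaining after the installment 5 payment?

# | Opening | Interest | Payment | End bal
1 | $10,879.66 | $305.00 | $1,915.25 | $9,269.41
2 | $9,269.41 | $305.00 | $1,915.25 | $7,659.16
3 | $7,659.16 | $305.00 | $1,915.25 | $6,048.91
4 | $6,048.91 | $305.00 | $1,915.25 | $4,438.66
5 | $4,438.66 | $305.00 | $1,915.25 | $2,828.41

$2,828.41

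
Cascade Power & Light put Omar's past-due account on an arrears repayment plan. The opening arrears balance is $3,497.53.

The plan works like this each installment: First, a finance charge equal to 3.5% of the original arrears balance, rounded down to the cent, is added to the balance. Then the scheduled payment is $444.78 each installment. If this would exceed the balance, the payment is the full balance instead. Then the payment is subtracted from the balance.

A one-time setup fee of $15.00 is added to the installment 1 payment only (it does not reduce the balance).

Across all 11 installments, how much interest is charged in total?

Installment 1: opening $3,497.53; interest $122.41 → $3,619.94; payment $444.78 (+ $15.00 fee); balance $3,175.16
Installment 2: opening $3,175.16; interest $122.41 → $3,297.57; payment $444.78; balance $2,852.79
Installment 3: opening $2,852.79; interest $122.41 → $2,975.20; payment $444.78; balance $2,530.42
Installment 4: opening $2,530.42; interest $122.41 → $2,652.83; payment $444.78; balance $2,208.05
Installment 5: opening $2,208.05; interest $122.41 → $2,330.46; payment $444.78; balance $1,885.68
Installment 6: opening $1,885.68; interest $122.41 → $2,008.09; payment $444.78; balance $1,563.31
Installment 7: opening $1,563.31; interest $122.41 → $1,685.72; payment $444.78; balance $1,240.94
Installment 8: opening $1,240.94; interest $122.41 → $1,363.35; payment $444.78; balance $918.57
Installment 9: opening $918.57; interest $122.41 → $1,040.98; payment $444.78; balance $596.20
Installment 10: opening $596.20; interest $122.41 → $718.61; payment $444.78; balance $273.83
Installment 11: opening $273.83; interest $122.41 → $396.24; payment $396.24; balance $0.00
Total interest: $122.41 + $122.41 + $122.41 + $122.41 + $122.41 + $122.41 + $122.41 + $122.41 + $122.41 + $122.41 + $122.41 = $1,346.51

$1,346.51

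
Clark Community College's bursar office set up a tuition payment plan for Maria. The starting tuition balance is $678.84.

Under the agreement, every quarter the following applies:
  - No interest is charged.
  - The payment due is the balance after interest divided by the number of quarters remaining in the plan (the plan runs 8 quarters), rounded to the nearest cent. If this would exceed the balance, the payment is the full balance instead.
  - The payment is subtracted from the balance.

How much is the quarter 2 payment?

Quarter 1: $678.84 − $84.86 → $593.98
Quarter 2: $593.98 − $84.85 → $509.13

$84.85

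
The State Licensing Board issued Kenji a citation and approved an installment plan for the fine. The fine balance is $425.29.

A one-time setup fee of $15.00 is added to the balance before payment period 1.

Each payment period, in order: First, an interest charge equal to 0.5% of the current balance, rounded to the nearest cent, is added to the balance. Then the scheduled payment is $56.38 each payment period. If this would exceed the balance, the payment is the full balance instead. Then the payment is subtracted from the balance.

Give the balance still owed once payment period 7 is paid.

$55.30

Payment period 1: opening $440.29; interest $2.20 → $442.49; payment $56.38; balance $386.11
Payment period 2: opening $386.11; interest $1.93 → $388.04; payment $56.38; balance $331.66
Payment period 3: opening $331.66; interest $1.66 → $333.32; payment $56.38; balance $276.94
Payment period 4: opening $276.94; interest $1.38 → $278.32; payment $56.38; balance $221.94
Payment period 5: opening $221.94; interest $1.11 → $223.05; payment $56.38; balance $166.67
Payment period 6: opening $166.67; interest $0.83 → $167.50; payment $56.38; balance $111.12
Payment period 7: opening $111.12; interest $0.56 → $111.68; payment $56.38; balance $55.30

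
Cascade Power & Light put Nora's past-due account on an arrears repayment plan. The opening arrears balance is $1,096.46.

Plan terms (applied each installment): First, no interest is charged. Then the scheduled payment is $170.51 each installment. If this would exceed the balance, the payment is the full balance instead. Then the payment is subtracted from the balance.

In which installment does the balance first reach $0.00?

# | Opening | Payment | End bal
1 | $1,096.46 | $170.51 | $925.95
2 | $925.95 | $170.51 | $755.44
3 | $755.44 | $170.51 | $584.93
4 | $584.93 | $170.51 | $414.42
5 | $414.42 | $170.51 | $243.91
6 | $243.91 | $170.51 | $73.40
7 | $73.40 | $73.40 | $0.00
Balance reaches $0.00 in installment 7.

7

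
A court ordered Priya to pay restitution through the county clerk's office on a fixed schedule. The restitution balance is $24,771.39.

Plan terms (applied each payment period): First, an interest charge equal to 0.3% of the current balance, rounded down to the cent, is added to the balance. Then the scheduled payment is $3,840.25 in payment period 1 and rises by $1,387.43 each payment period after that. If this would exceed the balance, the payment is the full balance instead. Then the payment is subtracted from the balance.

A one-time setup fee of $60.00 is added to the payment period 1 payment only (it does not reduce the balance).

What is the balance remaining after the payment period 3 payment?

$9,273.19

Payment period 1: $24,771.39 +$74.31 interest = $24,845.70; pay $3,840.25 (+ $60.00 fee) → $21,005.45
Payment period 2: $21,005.45 +$63.01 interest = $21,068.46; pay $5,227.68 → $15,840.78
Payment period 3: $15,840.78 +$47.52 interest = $15,888.30; pay $6,615.11 → $9,273.19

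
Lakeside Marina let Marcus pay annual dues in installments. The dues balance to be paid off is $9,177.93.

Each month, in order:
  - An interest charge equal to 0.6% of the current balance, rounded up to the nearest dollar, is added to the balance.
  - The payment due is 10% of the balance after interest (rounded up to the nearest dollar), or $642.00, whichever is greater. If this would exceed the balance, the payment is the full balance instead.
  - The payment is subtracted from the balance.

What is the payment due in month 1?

$924.00

Month 1: opening $9,177.93; interest $56.00 → $9,233.93; payment $924.00; balance $8,309.93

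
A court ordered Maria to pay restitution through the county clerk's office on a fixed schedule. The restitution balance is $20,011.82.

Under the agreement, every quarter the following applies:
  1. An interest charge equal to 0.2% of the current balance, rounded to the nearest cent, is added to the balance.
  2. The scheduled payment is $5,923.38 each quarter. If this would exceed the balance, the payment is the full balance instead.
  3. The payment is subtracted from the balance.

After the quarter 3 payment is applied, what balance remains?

Quarter 1: opening $20,011.82; interest $40.02 → $20,051.84; payment $5,923.38; balance $14,128.46
Quarter 2: opening $14,128.46; interest $28.26 → $14,156.72; payment $5,923.38; balance $8,233.34
Quarter 3: opening $8,233.34; interest $16.47 → $8,249.81; payment $5,923.38; balance $2,326.43

$2,326.43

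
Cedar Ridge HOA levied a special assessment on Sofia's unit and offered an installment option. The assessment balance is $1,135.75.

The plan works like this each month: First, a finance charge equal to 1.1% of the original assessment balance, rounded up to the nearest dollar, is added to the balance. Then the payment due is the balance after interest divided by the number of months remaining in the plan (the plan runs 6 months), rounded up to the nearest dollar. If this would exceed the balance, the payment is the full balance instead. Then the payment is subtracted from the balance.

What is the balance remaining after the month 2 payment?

$775.75

# | Opening | Interest | Payment | End bal
1 | $1,135.75 | $13.00 | $192.00 | $956.75
2 | $956.75 | $13.00 | $194.00 | $775.75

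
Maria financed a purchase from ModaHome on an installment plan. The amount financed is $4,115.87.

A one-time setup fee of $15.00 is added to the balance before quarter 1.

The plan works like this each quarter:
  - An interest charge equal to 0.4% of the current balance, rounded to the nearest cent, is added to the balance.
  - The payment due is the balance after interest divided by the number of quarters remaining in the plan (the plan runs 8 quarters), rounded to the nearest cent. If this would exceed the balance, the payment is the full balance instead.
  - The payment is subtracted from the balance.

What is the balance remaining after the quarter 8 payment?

Quarter 1: opening $4,130.87; interest $16.52 → $4,147.39; payment $518.42; balance $3,628.97
Quarter 2: opening $3,628.97; interest $14.52 → $3,643.49; payment $520.50; balance $3,122.99
Quarter 3: opening $3,122.99; interest $12.49 → $3,135.48; payment $522.58; balance $2,612.90
Quarter 4: opening $2,612.90; interest $10.45 → $2,623.35; payment $524.67; balance $2,098.68
Quarter 5: opening $2,098.68; interest $8.39 → $2,107.07; payment $526.77; balance $1,580.30
Quarter 6: opening $1,580.30; interest $6.32 → $1,586.62; payment $528.87; balance $1,057.75
Quarter 7: opening $1,057.75; interest $4.23 → $1,061.98; payment $530.99; balance $530.99
Quarter 8: opening $530.99; interest $2.12 → $533.11; payment $533.11; balance $0.00

$0.00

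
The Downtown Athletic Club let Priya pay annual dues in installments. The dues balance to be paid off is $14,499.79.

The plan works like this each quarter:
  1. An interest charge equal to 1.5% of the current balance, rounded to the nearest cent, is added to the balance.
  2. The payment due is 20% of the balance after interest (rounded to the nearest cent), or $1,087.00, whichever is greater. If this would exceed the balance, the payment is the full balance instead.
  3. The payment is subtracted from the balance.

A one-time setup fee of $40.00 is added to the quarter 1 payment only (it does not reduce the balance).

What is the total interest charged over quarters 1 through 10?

$978.58

Quarter 1: opening $14,499.79; interest $217.50 → $14,717.29; payment $2,943.46 (+ $40.00 fee); balance $11,773.83
Quarter 2: opening $11,773.83; interest $176.61 → $11,950.44; payment $2,390.09; balance $9,560.35
Quarter 3: opening $9,560.35; interest $143.41 → $9,703.76; payment $1,940.75; balance $7,763.01
Quarter 4: opening $7,763.01; interest $116.45 → $7,879.46; payment $1,575.89; balance $6,303.57
Quarter 5: opening $6,303.57; interest $94.55 → $6,398.12; payment $1,279.62; balance $5,118.50
Quarter 6: opening $5,118.50; interest $76.78 → $5,195.28; payment $1,087.00; balance $4,108.28
Quarter 7: opening $4,108.28; interest $61.62 → $4,169.90; payment $1,087.00; balance $3,082.90
Quarter 8: opening $3,082.90; interest $46.24 → $3,129.14; payment $1,087.00; balance $2,042.14
Quarter 9: opening $2,042.14; interest $30.63 → $2,072.77; payment $1,087.00; balance $985.77
Quarter 10: opening $985.77; interest $14.79 → $1,000.56; payment $1,000.56; balance $0.00
Total interest: $217.50 + $176.61 + $143.41 + $116.45 + $94.55 + $76.78 + $61.62 + $46.24 + $30.63 + $14.79 = $978.58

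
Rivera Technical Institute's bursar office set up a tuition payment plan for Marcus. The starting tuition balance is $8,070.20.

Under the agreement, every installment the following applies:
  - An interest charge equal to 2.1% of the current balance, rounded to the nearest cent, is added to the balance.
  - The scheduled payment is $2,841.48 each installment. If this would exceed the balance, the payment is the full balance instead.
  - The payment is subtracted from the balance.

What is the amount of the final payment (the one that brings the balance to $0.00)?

$2,726.14

Installment 1: opening $8,070.20; interest $169.47 → $8,239.67; payment $2,841.48; balance $5,398.19
Installment 2: opening $5,398.19; interest $113.36 → $5,511.55; payment $2,841.48; balance $2,670.07
Installment 3: opening $2,670.07; interest $56.07 → $2,726.14; payment $2,726.14; balance $0.00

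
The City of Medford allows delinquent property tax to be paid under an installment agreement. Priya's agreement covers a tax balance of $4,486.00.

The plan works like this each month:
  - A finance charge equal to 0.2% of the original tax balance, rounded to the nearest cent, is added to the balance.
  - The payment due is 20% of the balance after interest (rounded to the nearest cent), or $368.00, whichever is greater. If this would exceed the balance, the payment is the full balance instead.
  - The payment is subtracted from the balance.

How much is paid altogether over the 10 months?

Month 1: $4,486.00 +$8.97 interest = $4,494.97; pay $898.99 → $3,595.98
Month 2: $3,595.98 +$8.97 interest = $3,604.95; pay $720.99 → $2,883.96
Month 3: $2,883.96 +$8.97 interest = $2,892.93; pay $578.59 → $2,314.34
Month 4: $2,314.34 +$8.97 interest = $2,323.31; pay $464.66 → $1,858.65
Month 5: $1,858.65 +$8.97 interest = $1,867.62; pay $373.52 → $1,494.10
Month 6: $1,494.10 +$8.97 interest = $1,503.07; pay $368.00 → $1,135.07
Month 7: $1,135.07 +$8.97 interest = $1,144.04; pay $368.00 → $776.04
Month 8: $776.04 +$8.97 interest = $785.01; pay $368.00 → $417.01
Month 9: $417.01 +$8.97 interest = $425.98; pay $368.00 → $57.98
Month 10: $57.98 +$8.97 interest = $66.95; pay $66.95 → $0.00
Total paid: $4,575.70

$4,575.70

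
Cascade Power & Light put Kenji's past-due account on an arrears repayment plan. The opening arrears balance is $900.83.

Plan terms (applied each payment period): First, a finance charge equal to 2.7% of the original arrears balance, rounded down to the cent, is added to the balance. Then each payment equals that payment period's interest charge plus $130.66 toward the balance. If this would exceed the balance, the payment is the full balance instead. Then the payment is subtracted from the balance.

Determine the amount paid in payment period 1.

# | Opening | Interest | Payment | End bal
1 | $900.83 | $24.32 | $154.98 | $770.17

$154.98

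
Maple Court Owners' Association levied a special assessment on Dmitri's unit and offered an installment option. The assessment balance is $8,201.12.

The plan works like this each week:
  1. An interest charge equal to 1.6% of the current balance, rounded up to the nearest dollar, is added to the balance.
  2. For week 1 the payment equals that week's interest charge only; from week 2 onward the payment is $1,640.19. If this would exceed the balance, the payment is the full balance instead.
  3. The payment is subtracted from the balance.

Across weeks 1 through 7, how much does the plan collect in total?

$8,754.12

# | Opening | Interest | Payment | End bal
1 | $8,201.12 | $132.00 | $132.00 | $8,201.12
2 | $8,201.12 | $132.00 | $1,640.19 | $6,692.93
3 | $6,692.93 | $108.00 | $1,640.19 | $5,160.74
4 | $5,160.74 | $83.00 | $1,640.19 | $3,603.55
5 | $3,603.55 | $58.00 | $1,640.19 | $2,021.36
6 | $2,021.36 | $33.00 | $1,640.19 | $414.17
7 | $414.17 | $7.00 | $421.17 | $0.00
Total paid: $8,754.12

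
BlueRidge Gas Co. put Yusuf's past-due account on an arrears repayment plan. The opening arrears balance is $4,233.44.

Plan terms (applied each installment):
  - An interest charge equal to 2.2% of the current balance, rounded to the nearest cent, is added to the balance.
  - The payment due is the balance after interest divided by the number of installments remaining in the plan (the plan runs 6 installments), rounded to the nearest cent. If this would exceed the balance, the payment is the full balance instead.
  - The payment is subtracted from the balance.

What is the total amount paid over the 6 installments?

$4,571.64

Installment 1: opening $4,233.44; interest $93.14 → $4,326.58; payment $721.10; balance $3,605.48
Installment 2: opening $3,605.48; interest $79.32 → $3,684.80; payment $736.96; balance $2,947.84
Installment 3: opening $2,947.84; interest $64.85 → $3,012.69; payment $753.17; balance $2,259.52
Installment 4: opening $2,259.52; interest $49.71 → $2,309.23; payment $769.74; balance $1,539.49
Installment 5: opening $1,539.49; interest $33.87 → $1,573.36; payment $786.68; balance $786.68
Installment 6: opening $786.68; interest $17.31 → $803.99; payment $803.99; balance $0.00
Total paid: $4,571.64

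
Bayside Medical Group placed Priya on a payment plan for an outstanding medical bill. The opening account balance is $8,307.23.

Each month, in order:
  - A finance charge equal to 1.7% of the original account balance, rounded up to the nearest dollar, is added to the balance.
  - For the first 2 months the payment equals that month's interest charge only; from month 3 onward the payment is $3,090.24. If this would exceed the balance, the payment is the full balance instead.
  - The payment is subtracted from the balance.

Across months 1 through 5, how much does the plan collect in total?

$9,017.23

Month 1: opening $8,307.23; interest $142.00 → $8,449.23; payment $142.00; balance $8,307.23
Month 2: opening $8,307.23; interest $142.00 → $8,449.23; payment $142.00; balance $8,307.23
Month 3: opening $8,307.23; interest $142.00 → $8,449.23; payment $3,090.24; balance $5,358.99
Month 4: opening $5,358.99; interest $142.00 → $5,500.99; payment $3,090.24; balance $2,410.75
Month 5: opening $2,410.75; interest $142.00 → $2,552.75; payment $2,552.75; balance $0.00
Total paid: $9,017.23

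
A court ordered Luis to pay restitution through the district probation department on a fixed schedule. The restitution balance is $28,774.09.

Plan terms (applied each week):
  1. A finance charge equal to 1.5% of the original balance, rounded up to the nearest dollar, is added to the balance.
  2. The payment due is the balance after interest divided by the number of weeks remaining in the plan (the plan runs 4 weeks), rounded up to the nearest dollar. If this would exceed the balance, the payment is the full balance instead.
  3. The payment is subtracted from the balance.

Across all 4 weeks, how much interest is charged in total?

$1,728.00

Week 1: opening $28,774.09; interest $432.00 → $29,206.09; payment $7,302.00; balance $21,904.09
Week 2: opening $21,904.09; interest $432.00 → $22,336.09; payment $7,446.00; balance $14,890.09
Week 3: opening $14,890.09; interest $432.00 → $15,322.09; payment $7,662.00; balance $7,660.09
Week 4: opening $7,660.09; interest $432.00 → $8,092.09; payment $8,092.09; balance $0.00
Total interest: $432.00 + $432.00 + $432.00 + $432.00 = $1,728.00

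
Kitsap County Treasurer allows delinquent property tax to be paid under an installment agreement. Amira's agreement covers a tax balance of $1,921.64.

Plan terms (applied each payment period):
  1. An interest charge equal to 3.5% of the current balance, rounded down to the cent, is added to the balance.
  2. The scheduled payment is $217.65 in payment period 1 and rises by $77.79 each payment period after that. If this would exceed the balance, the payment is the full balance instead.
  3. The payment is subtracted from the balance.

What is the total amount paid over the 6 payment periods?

Payment period 1: $1,921.64 +$67.25 interest = $1,988.89; pay $217.65 → $1,771.24
Payment period 2: $1,771.24 +$61.99 interest = $1,833.23; pay $295.44 → $1,537.79
Payment period 3: $1,537.79 +$53.82 interest = $1,591.61; pay $373.23 → $1,218.38
Payment period 4: $1,218.38 +$42.64 interest = $1,261.02; pay $451.02 → $810.00
Payment period 5: $810.00 +$28.35 interest = $838.35; pay $528.81 → $309.54
Payment period 6: $309.54 +$10.83 interest = $320.37; pay $320.37 → $0.00
Total paid: $2,186.52

$2,186.52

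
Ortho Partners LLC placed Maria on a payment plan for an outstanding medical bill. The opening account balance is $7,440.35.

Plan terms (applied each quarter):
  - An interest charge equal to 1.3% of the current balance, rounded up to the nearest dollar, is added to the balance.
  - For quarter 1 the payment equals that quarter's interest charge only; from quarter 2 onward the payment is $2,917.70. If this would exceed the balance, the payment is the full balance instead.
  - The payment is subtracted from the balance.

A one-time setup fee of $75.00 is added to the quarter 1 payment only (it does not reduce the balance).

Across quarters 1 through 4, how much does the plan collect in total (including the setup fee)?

$7,793.35

Quarter 1: $7,440.35 +$97.00 interest = $7,537.35; pay $97.00 (+ $75.00 fee) → $7,440.35
Quarter 2: $7,440.35 +$97.00 interest = $7,537.35; pay $2,917.70 → $4,619.65
Quarter 3: $4,619.65 +$61.00 interest = $4,680.65; pay $2,917.70 → $1,762.95
Quarter 4: $1,762.95 +$23.00 interest = $1,785.95; pay $1,785.95 → $0.00
Total paid: $7,793.35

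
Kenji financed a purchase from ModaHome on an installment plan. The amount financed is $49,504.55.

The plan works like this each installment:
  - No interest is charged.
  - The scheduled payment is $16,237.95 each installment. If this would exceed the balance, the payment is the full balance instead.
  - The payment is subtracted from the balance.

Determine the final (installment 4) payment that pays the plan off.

$790.70

Installment 1: opening $49,504.55; payment $16,237.95; balance $33,266.60
Installment 2: opening $33,266.60; payment $16,237.95; balance $17,028.65
Installment 3: opening $17,028.65; payment $16,237.95; balance $790.70
Installment 4: opening $790.70; payment $790.70; balance $0.00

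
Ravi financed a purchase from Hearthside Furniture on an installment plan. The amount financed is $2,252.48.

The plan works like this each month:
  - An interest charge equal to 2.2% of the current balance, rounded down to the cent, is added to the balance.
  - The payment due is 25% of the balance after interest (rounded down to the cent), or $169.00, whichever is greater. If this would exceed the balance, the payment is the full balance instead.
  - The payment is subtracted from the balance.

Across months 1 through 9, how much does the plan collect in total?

# | Opening | Interest | Payment | End bal
1 | $2,252.48 | $49.55 | $575.50 | $1,726.53
2 | $1,726.53 | $37.98 | $441.12 | $1,323.39
3 | $1,323.39 | $29.11 | $338.12 | $1,014.38
4 | $1,014.38 | $22.31 | $259.17 | $777.52
5 | $777.52 | $17.10 | $198.65 | $595.97
6 | $595.97 | $13.11 | $169.00 | $440.08
7 | $440.08 | $9.68 | $169.00 | $280.76
8 | $280.76 | $6.17 | $169.00 | $117.93
9 | $117.93 | $2.59 | $120.52 | $0.00
Total paid: $2,440.08

$2,440.08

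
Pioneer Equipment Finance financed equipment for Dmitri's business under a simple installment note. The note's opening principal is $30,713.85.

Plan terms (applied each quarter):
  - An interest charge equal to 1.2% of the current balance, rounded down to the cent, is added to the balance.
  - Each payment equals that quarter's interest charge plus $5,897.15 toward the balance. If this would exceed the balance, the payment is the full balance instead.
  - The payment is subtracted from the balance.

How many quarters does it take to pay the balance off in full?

6

Quarter 1: opening $30,713.85; interest $368.56 → $31,082.41; payment $6,265.71; balance $24,816.70
Quarter 2: opening $24,816.70; interest $297.80 → $25,114.50; payment $6,194.95; balance $18,919.55
Quarter 3: opening $18,919.55; interest $227.03 → $19,146.58; payment $6,124.18; balance $13,022.40
Quarter 4: opening $13,022.40; interest $156.26 → $13,178.66; payment $6,053.41; balance $7,125.25
Quarter 5: opening $7,125.25; interest $85.50 → $7,210.75; payment $5,982.65; balance $1,228.10
Quarter 6: opening $1,228.10; interest $14.73 → $1,242.83; payment $1,242.83; balance $0.00
Balance reaches $0.00 in quarter 6.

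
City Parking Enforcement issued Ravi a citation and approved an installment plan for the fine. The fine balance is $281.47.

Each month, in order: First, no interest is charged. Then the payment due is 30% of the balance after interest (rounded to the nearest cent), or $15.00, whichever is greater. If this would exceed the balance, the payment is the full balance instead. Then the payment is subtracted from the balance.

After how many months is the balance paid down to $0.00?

Month 1: $281.47 − $84.44 → $197.03
Month 2: $197.03 − $59.11 → $137.92
Month 3: $137.92 − $41.38 → $96.54
Month 4: $96.54 − $28.96 → $67.58
Month 5: $67.58 − $20.27 → $47.31
Month 6: $47.31 − $15.00 → $32.31
Month 7: $32.31 − $15.00 → $17.31
Month 8: $17.31 − $15.00 → $2.31
Month 9: $2.31 − $2.31 → $0.00
Balance reaches $0.00 in month 9.

9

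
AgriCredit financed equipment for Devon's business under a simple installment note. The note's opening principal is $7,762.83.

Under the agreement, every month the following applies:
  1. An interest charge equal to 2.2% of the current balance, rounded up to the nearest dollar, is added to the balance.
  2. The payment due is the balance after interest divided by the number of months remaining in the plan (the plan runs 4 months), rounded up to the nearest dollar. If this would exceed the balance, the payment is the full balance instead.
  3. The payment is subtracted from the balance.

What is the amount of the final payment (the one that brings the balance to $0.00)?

$2,117.83

Month 1: $7,762.83 +$171.00 interest = $7,933.83; pay $1,984.00 → $5,949.83
Month 2: $5,949.83 +$131.00 interest = $6,080.83; pay $2,027.00 → $4,053.83
Month 3: $4,053.83 +$90.00 interest = $4,143.83; pay $2,072.00 → $2,071.83
Month 4: $2,071.83 +$46.00 interest = $2,117.83; pay $2,117.83 → $0.00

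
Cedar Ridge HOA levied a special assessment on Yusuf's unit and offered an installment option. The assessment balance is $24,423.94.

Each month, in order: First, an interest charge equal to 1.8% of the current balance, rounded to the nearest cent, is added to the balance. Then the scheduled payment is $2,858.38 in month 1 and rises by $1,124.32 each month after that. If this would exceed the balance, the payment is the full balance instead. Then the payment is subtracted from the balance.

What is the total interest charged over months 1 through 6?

Month 1: opening $24,423.94; interest $439.63 → $24,863.57; payment $2,858.38; balance $22,005.19
Month 2: opening $22,005.19; interest $396.09 → $22,401.28; payment $3,982.70; balance $18,418.58
Month 3: opening $18,418.58; interest $331.53 → $18,750.11; payment $5,107.02; balance $13,643.09
Month 4: opening $13,643.09; interest $245.58 → $13,888.67; payment $6,231.34; balance $7,657.33
Month 5: opening $7,657.33; interest $137.83 → $7,795.16; payment $7,355.66; balance $439.50
Month 6: opening $439.50; interest $7.91 → $447.41; payment $447.41; balance $0.00
Total interest: $439.63 + $396.09 + $331.53 + $245.58 + $137.83 + $7.91 = $1,558.57

$1,558.57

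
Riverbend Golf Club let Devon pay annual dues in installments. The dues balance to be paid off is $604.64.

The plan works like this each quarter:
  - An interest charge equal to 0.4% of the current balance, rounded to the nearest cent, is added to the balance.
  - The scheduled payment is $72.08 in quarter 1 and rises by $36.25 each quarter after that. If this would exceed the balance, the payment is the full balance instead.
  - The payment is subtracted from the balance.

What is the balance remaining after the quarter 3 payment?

Quarter 1: $604.64 +$2.42 interest = $607.06; pay $72.08 → $534.98
Quarter 2: $534.98 +$2.14 interest = $537.12; pay $108.33 → $428.79
Quarter 3: $428.79 +$1.72 interest = $430.51; pay $144.58 → $285.93

$285.93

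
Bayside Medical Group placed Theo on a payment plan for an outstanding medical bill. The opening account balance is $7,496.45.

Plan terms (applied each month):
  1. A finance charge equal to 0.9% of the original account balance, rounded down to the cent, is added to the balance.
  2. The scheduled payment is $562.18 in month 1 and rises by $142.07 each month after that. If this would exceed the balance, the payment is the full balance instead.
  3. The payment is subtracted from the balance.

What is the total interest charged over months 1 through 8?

Month 1: opening $7,496.45; interest $67.46 → $7,563.91; payment $562.18; balance $7,001.73
Month 2: opening $7,001.73; interest $67.46 → $7,069.19; payment $704.25; balance $6,364.94
Month 3: opening $6,364.94; interest $67.46 → $6,432.40; payment $846.32; balance $5,586.08
Month 4: opening $5,586.08; interest $67.46 → $5,653.54; payment $988.39; balance $4,665.15
Month 5: opening $4,665.15; interest $67.46 → $4,732.61; payment $1,130.46; balance $3,602.15
Month 6: opening $3,602.15; interest $67.46 → $3,669.61; payment $1,272.53; balance $2,397.08
Month 7: opening $2,397.08; interest $67.46 → $2,464.54; payment $1,414.60; balance $1,049.94
Month 8: opening $1,049.94; interest $67.46 → $1,117.40; payment $1,117.40; balance $0.00
Total interest: $67.46 + $67.46 + $67.46 + $67.46 + $67.46 + $67.46 + $67.46 + $67.46 = $539.68

$539.68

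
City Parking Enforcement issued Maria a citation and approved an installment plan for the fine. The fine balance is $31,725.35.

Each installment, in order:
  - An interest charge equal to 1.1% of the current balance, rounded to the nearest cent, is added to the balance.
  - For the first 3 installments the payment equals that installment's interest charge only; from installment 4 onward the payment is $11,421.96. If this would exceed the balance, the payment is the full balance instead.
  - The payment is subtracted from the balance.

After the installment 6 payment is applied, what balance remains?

$0.00

Installment 1: $31,725.35 +$348.98 interest = $32,074.33; pay $348.98 → $31,725.35
Installment 2: $31,725.35 +$348.98 interest = $32,074.33; pay $348.98 → $31,725.35
Installment 3: $31,725.35 +$348.98 interest = $32,074.33; pay $348.98 → $31,725.35
Installment 4: $31,725.35 +$348.98 interest = $32,074.33; pay $11,421.96 → $20,652.37
Installment 5: $20,652.37 +$227.18 interest = $20,879.55; pay $11,421.96 → $9,457.59
Installment 6: $9,457.59 +$104.03 interest = $9,561.62; pay $9,561.62 → $0.00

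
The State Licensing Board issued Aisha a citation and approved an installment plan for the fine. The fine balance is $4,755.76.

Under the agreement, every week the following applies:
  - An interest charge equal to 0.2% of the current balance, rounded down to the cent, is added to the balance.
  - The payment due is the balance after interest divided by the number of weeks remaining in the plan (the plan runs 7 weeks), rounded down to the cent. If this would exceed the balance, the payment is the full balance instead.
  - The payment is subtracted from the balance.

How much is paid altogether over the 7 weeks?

Week 1: $4,755.76 +$9.51 interest = $4,765.27; pay $680.75 → $4,084.52
Week 2: $4,084.52 +$8.16 interest = $4,092.68; pay $682.11 → $3,410.57
Week 3: $3,410.57 +$6.82 interest = $3,417.39; pay $683.47 → $2,733.92
Week 4: $2,733.92 +$5.46 interest = $2,739.38; pay $684.84 → $2,054.54
Week 5: $2,054.54 +$4.10 interest = $2,058.64; pay $686.21 → $1,372.43
Week 6: $1,372.43 +$2.74 interest = $1,375.17; pay $687.58 → $687.59
Week 7: $687.59 +$1.37 interest = $688.96; pay $688.96 → $0.00
Total paid: $4,793.92

$4,793.92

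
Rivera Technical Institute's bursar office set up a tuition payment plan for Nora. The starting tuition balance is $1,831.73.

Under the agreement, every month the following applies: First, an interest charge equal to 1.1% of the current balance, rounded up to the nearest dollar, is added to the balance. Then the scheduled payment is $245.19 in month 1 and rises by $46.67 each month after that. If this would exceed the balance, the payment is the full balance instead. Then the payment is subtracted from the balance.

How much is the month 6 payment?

$216.08

Month 1: opening $1,831.73; interest $21.00 → $1,852.73; payment $245.19; balance $1,607.54
Month 2: opening $1,607.54; interest $18.00 → $1,625.54; payment $291.86; balance $1,333.68
Month 3: opening $1,333.68; interest $15.00 → $1,348.68; payment $338.53; balance $1,010.15
Month 4: opening $1,010.15; interest $12.00 → $1,022.15; payment $385.20; balance $636.95
Month 5: opening $636.95; interest $8.00 → $644.95; payment $431.87; balance $213.08
Month 6: opening $213.08; interest $3.00 → $216.08; payment $216.08; balance $0.00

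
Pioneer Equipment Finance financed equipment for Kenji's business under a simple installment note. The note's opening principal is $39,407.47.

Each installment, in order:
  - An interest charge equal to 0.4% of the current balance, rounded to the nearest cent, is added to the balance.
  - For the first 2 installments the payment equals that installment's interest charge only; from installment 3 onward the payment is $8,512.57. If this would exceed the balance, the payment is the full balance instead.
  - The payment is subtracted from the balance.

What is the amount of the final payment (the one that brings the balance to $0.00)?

$5,809.81

Installment 1: opening $39,407.47; interest $157.63 → $39,565.10; payment $157.63; balance $39,407.47
Installment 2: opening $39,407.47; interest $157.63 → $39,565.10; payment $157.63; balance $39,407.47
Installment 3: opening $39,407.47; interest $157.63 → $39,565.10; payment $8,512.57; balance $31,052.53
Installment 4: opening $31,052.53; interest $124.21 → $31,176.74; payment $8,512.57; balance $22,664.17
Installment 5: opening $22,664.17; interest $90.66 → $22,754.83; payment $8,512.57; balance $14,242.26
Installment 6: opening $14,242.26; interest $56.97 → $14,299.23; payment $8,512.57; balance $5,786.66
Installment 7: opening $5,786.66; interest $23.15 → $5,809.81; payment $5,809.81; balance $0.00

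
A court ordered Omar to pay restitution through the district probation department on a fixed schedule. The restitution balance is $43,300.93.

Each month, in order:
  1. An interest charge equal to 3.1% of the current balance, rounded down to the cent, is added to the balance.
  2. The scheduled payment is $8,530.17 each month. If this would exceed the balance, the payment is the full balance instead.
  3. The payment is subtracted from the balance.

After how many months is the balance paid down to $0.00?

6

Month 1: opening $43,300.93; interest $1,342.32 → $44,643.25; payment $8,530.17; balance $36,113.08
Month 2: opening $36,113.08; interest $1,119.50 → $37,232.58; payment $8,530.17; balance $28,702.41
Month 3: opening $28,702.41; interest $889.77 → $29,592.18; payment $8,530.17; balance $21,062.01
Month 4: opening $21,062.01; interest $652.92 → $21,714.93; payment $8,530.17; balance $13,184.76
Month 5: opening $13,184.76; interest $408.72 → $13,593.48; payment $8,530.17; balance $5,063.31
Month 6: opening $5,063.31; interest $156.96 → $5,220.27; payment $5,220.27; balance $0.00
Balance reaches $0.00 in month 6.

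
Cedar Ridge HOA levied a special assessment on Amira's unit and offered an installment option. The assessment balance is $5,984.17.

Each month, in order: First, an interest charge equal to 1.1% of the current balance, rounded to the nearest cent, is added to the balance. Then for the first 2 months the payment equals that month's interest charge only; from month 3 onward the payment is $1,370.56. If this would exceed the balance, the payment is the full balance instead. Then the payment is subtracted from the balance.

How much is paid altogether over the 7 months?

$6,299.84

Month 1: opening $5,984.17; interest $65.83 → $6,050.00; payment $65.83; balance $5,984.17
Month 2: opening $5,984.17; interest $65.83 → $6,050.00; payment $65.83; balance $5,984.17
Month 3: opening $5,984.17; interest $65.83 → $6,050.00; payment $1,370.56; balance $4,679.44
Month 4: opening $4,679.44; interest $51.47 → $4,730.91; payment $1,370.56; balance $3,360.35
Month 5: opening $3,360.35; interest $36.96 → $3,397.31; payment $1,370.56; balance $2,026.75
Month 6: opening $2,026.75; interest $22.29 → $2,049.04; payment $1,370.56; balance $678.48
Month 7: opening $678.48; interest $7.46 → $685.94; payment $685.94; balance $0.00
Total paid: $6,299.84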